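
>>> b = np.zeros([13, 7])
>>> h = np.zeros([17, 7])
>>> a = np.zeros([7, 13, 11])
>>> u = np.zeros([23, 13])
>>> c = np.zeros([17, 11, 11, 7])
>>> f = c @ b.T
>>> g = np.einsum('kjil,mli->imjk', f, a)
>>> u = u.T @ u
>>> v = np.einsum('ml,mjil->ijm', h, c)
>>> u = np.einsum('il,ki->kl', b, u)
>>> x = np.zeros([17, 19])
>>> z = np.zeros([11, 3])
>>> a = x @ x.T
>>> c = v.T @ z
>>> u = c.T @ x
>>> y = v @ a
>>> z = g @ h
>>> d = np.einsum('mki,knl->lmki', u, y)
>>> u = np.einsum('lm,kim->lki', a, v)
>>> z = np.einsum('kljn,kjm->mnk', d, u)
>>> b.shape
(13, 7)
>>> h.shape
(17, 7)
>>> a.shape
(17, 17)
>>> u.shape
(17, 11, 11)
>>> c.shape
(17, 11, 3)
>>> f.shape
(17, 11, 11, 13)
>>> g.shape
(11, 7, 11, 17)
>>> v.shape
(11, 11, 17)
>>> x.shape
(17, 19)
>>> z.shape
(11, 19, 17)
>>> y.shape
(11, 11, 17)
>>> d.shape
(17, 3, 11, 19)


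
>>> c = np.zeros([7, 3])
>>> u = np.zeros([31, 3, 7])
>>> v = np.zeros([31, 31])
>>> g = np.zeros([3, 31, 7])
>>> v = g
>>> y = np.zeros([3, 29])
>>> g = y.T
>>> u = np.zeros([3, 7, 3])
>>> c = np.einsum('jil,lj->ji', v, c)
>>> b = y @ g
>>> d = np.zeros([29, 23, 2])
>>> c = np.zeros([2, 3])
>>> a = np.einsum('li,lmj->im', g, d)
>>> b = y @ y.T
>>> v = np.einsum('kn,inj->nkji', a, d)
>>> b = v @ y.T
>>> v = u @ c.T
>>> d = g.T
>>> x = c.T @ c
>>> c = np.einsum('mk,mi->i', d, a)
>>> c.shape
(23,)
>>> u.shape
(3, 7, 3)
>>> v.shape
(3, 7, 2)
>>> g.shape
(29, 3)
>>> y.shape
(3, 29)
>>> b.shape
(23, 3, 2, 3)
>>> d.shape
(3, 29)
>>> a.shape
(3, 23)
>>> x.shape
(3, 3)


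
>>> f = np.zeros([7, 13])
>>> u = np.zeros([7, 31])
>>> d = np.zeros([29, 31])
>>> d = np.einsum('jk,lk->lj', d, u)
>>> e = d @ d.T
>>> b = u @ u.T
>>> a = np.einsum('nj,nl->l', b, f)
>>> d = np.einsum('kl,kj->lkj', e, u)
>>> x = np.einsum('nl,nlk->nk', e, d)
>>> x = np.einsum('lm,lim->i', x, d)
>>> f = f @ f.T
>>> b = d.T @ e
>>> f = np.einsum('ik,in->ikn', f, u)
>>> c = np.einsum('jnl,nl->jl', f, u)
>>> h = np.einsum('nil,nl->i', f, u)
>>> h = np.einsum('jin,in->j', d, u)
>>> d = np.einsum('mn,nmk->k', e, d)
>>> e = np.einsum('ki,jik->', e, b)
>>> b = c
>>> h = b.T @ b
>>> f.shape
(7, 7, 31)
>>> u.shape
(7, 31)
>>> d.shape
(31,)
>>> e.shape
()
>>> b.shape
(7, 31)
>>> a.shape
(13,)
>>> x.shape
(7,)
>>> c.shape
(7, 31)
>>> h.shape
(31, 31)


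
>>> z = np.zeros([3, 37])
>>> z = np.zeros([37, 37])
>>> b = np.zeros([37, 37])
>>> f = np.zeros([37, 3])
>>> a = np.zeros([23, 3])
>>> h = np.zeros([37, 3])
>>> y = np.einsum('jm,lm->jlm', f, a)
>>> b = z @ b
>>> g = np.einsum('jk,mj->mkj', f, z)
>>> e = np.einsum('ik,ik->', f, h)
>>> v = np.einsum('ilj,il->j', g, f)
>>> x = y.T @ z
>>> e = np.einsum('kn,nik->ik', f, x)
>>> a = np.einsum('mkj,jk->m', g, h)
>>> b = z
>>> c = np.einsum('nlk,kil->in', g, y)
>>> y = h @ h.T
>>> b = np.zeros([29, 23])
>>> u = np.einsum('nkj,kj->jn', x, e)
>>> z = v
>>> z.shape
(37,)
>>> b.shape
(29, 23)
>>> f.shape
(37, 3)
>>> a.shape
(37,)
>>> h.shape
(37, 3)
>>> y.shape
(37, 37)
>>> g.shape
(37, 3, 37)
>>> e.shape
(23, 37)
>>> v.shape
(37,)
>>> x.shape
(3, 23, 37)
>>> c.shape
(23, 37)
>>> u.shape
(37, 3)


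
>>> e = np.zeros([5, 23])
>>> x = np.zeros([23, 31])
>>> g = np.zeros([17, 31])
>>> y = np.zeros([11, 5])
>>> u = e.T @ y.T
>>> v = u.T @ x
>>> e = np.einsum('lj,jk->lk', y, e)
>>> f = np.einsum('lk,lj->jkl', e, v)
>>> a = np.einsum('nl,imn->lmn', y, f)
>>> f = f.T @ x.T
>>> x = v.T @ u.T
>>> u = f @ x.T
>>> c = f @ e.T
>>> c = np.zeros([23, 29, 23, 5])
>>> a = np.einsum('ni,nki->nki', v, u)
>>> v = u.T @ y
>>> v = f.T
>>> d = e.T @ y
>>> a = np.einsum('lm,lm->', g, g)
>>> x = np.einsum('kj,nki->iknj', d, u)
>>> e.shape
(11, 23)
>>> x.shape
(31, 23, 11, 5)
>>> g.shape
(17, 31)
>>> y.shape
(11, 5)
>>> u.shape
(11, 23, 31)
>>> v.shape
(23, 23, 11)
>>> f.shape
(11, 23, 23)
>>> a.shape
()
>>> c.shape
(23, 29, 23, 5)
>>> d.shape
(23, 5)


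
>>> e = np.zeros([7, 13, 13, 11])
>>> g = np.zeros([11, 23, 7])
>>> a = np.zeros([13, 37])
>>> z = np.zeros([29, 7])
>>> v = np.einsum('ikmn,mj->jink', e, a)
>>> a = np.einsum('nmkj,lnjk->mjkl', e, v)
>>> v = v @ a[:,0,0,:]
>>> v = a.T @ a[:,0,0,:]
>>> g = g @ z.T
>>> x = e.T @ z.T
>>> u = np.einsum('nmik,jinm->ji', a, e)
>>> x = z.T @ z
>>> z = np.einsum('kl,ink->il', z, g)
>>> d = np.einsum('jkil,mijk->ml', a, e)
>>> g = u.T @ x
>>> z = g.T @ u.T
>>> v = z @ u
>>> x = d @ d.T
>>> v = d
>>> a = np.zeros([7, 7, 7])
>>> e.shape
(7, 13, 13, 11)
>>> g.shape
(13, 7)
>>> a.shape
(7, 7, 7)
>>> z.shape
(7, 7)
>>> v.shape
(7, 37)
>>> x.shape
(7, 7)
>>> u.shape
(7, 13)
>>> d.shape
(7, 37)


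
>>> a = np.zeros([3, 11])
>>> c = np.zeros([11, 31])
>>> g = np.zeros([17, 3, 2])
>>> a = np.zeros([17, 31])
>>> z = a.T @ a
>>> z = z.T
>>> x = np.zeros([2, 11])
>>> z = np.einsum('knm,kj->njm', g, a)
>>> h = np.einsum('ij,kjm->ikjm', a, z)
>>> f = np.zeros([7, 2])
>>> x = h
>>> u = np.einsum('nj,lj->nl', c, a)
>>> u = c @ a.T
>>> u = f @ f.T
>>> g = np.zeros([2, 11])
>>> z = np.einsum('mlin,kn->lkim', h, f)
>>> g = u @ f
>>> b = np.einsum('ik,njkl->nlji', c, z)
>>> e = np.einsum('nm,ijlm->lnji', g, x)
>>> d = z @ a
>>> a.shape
(17, 31)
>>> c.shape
(11, 31)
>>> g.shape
(7, 2)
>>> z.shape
(3, 7, 31, 17)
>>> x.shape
(17, 3, 31, 2)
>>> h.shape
(17, 3, 31, 2)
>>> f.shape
(7, 2)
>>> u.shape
(7, 7)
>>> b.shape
(3, 17, 7, 11)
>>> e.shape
(31, 7, 3, 17)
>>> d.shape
(3, 7, 31, 31)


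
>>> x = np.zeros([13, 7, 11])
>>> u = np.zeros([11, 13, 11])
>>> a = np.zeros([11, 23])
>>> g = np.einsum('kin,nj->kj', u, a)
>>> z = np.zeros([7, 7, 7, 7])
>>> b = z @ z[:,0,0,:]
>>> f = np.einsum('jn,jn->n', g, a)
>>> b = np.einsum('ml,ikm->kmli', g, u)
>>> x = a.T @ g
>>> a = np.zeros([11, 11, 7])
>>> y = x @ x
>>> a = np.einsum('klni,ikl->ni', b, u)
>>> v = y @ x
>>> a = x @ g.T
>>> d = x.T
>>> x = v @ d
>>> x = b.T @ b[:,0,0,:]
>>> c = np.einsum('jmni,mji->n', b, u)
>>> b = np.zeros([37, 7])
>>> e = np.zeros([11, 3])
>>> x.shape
(11, 23, 11, 11)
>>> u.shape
(11, 13, 11)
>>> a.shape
(23, 11)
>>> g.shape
(11, 23)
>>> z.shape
(7, 7, 7, 7)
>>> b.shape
(37, 7)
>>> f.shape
(23,)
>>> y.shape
(23, 23)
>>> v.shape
(23, 23)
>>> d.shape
(23, 23)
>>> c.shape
(23,)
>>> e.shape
(11, 3)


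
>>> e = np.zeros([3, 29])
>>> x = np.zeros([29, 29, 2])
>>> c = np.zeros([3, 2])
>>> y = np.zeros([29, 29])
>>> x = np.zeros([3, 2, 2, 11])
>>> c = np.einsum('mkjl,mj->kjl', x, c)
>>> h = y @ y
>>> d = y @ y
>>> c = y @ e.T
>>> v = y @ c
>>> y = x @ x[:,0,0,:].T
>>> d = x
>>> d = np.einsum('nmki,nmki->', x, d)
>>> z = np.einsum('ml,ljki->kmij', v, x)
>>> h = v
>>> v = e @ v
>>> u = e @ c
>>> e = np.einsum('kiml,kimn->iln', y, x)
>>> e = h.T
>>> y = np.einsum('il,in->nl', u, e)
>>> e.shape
(3, 29)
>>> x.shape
(3, 2, 2, 11)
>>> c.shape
(29, 3)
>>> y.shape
(29, 3)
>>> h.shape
(29, 3)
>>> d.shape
()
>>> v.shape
(3, 3)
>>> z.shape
(2, 29, 11, 2)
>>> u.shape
(3, 3)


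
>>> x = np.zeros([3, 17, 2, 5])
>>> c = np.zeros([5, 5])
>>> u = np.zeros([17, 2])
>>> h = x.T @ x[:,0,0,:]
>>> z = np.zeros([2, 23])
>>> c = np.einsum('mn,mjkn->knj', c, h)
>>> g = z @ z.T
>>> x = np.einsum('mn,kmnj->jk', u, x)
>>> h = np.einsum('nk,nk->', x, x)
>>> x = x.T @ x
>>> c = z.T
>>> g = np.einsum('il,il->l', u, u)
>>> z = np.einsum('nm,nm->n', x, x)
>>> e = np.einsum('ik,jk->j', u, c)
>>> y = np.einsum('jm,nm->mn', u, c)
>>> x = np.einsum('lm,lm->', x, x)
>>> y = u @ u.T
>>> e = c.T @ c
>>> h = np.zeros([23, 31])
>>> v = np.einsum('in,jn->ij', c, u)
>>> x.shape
()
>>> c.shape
(23, 2)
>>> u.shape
(17, 2)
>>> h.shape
(23, 31)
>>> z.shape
(3,)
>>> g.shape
(2,)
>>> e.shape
(2, 2)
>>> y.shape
(17, 17)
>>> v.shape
(23, 17)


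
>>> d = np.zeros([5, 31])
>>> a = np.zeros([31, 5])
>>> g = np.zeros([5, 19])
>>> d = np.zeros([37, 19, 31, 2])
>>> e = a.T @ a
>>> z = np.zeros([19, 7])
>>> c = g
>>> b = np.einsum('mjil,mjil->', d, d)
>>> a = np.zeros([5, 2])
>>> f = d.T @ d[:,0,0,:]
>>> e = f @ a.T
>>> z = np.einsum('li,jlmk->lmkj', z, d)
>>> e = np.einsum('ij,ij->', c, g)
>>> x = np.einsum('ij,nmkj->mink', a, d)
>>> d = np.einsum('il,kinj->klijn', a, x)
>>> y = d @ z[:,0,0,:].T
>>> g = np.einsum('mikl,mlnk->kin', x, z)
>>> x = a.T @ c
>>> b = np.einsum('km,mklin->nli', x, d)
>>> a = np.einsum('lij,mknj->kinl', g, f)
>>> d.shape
(19, 2, 5, 31, 37)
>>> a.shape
(31, 5, 19, 37)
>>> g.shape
(37, 5, 2)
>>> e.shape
()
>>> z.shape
(19, 31, 2, 37)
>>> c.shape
(5, 19)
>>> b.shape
(37, 5, 31)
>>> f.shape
(2, 31, 19, 2)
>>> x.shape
(2, 19)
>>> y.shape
(19, 2, 5, 31, 19)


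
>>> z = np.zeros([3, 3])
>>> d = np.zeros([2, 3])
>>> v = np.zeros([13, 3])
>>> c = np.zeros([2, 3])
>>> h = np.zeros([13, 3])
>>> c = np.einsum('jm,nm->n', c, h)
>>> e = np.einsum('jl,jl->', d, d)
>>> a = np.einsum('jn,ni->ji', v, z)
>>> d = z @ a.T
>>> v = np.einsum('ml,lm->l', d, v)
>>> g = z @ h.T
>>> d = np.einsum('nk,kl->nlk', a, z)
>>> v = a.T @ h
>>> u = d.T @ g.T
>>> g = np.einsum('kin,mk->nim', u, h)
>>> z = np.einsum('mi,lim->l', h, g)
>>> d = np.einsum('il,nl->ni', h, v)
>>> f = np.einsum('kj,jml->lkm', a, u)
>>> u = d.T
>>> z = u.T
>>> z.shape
(3, 13)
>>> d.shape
(3, 13)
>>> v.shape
(3, 3)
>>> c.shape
(13,)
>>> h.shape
(13, 3)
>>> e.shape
()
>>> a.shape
(13, 3)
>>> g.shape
(3, 3, 13)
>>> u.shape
(13, 3)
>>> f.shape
(3, 13, 3)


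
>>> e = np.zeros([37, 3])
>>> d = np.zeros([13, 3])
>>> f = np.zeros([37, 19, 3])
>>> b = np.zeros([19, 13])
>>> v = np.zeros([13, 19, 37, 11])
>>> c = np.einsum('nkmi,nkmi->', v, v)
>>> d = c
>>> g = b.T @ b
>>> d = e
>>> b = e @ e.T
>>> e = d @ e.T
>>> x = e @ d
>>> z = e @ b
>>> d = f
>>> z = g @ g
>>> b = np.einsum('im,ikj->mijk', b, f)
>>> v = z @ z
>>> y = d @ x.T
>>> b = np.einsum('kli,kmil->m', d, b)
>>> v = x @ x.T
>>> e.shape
(37, 37)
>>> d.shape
(37, 19, 3)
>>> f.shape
(37, 19, 3)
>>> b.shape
(37,)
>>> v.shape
(37, 37)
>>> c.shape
()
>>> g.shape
(13, 13)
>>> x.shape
(37, 3)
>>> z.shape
(13, 13)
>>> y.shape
(37, 19, 37)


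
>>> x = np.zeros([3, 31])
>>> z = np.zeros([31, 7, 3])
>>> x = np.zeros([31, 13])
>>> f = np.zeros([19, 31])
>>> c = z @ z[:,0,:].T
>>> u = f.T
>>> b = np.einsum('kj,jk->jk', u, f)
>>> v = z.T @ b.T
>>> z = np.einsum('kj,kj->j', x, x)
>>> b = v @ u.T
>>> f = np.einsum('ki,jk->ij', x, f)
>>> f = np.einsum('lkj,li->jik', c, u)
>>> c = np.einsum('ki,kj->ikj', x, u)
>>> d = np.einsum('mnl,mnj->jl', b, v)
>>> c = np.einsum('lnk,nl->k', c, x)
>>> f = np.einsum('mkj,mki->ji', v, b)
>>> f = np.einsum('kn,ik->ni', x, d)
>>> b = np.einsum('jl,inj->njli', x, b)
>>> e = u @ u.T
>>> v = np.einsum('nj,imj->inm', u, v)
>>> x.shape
(31, 13)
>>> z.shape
(13,)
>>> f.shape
(13, 19)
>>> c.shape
(19,)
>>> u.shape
(31, 19)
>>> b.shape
(7, 31, 13, 3)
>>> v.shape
(3, 31, 7)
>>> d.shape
(19, 31)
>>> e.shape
(31, 31)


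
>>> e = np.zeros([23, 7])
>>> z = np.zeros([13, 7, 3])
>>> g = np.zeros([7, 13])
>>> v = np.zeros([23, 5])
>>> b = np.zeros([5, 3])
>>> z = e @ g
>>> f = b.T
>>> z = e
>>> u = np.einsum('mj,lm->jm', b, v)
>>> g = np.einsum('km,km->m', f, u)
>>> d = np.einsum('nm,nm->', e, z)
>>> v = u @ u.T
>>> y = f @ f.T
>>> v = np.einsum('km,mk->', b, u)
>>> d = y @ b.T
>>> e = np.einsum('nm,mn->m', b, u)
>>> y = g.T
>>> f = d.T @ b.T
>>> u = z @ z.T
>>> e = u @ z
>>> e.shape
(23, 7)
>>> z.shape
(23, 7)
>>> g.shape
(5,)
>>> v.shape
()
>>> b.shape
(5, 3)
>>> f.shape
(5, 5)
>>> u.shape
(23, 23)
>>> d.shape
(3, 5)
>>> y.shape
(5,)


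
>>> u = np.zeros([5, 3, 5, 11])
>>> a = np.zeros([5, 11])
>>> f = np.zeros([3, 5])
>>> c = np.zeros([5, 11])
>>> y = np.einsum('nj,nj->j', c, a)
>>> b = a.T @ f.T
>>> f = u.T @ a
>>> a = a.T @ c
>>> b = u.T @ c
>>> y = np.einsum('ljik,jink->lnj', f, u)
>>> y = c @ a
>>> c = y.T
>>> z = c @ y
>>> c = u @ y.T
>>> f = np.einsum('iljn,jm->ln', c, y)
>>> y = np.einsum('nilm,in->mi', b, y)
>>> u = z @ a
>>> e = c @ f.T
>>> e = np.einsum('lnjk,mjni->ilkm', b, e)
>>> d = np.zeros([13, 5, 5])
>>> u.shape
(11, 11)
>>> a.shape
(11, 11)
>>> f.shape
(3, 5)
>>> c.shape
(5, 3, 5, 5)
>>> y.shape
(11, 5)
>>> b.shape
(11, 5, 3, 11)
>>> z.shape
(11, 11)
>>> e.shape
(3, 11, 11, 5)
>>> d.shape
(13, 5, 5)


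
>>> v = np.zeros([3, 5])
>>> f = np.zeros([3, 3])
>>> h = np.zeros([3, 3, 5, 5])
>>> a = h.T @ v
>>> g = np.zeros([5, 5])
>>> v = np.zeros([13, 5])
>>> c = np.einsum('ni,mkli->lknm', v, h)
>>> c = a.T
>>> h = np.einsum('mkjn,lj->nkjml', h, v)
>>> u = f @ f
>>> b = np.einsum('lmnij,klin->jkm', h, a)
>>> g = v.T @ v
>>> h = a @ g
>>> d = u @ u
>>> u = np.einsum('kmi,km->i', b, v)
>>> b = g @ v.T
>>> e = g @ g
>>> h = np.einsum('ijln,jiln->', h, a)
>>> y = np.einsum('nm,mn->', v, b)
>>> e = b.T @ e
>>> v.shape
(13, 5)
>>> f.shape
(3, 3)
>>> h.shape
()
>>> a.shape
(5, 5, 3, 5)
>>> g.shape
(5, 5)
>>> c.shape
(5, 3, 5, 5)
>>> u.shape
(3,)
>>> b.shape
(5, 13)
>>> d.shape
(3, 3)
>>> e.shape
(13, 5)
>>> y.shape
()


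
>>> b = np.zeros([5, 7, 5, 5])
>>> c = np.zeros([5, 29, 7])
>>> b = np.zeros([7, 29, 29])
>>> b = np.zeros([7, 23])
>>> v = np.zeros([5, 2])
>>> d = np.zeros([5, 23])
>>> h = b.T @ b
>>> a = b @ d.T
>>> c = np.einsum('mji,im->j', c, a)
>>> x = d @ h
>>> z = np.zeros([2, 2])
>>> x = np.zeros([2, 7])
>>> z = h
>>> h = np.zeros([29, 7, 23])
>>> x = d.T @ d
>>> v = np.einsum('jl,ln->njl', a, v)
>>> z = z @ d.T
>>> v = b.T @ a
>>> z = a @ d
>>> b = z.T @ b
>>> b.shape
(23, 23)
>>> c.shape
(29,)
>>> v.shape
(23, 5)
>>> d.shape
(5, 23)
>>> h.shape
(29, 7, 23)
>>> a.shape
(7, 5)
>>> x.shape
(23, 23)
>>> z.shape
(7, 23)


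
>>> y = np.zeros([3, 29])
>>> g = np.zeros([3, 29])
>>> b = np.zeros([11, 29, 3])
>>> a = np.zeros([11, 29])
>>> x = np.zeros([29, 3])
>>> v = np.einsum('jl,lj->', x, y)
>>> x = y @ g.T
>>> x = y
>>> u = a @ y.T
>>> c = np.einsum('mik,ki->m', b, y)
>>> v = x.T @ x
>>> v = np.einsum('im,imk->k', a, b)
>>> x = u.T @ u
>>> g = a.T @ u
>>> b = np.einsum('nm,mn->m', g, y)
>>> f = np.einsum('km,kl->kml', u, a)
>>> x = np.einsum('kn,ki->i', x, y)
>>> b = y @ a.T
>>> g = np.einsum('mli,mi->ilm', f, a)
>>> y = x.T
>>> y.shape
(29,)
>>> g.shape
(29, 3, 11)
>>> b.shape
(3, 11)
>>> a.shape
(11, 29)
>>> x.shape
(29,)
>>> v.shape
(3,)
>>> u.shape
(11, 3)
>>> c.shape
(11,)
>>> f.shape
(11, 3, 29)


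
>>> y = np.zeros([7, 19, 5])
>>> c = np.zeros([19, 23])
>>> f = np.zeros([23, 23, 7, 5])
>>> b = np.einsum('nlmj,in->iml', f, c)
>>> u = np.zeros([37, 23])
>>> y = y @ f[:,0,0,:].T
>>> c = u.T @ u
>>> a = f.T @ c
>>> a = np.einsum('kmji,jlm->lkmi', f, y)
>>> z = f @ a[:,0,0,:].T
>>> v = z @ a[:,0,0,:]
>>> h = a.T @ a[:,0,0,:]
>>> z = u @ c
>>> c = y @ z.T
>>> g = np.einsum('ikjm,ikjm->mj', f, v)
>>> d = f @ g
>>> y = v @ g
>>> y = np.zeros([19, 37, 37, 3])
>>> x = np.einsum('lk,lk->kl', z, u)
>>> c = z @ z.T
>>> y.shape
(19, 37, 37, 3)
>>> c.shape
(37, 37)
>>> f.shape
(23, 23, 7, 5)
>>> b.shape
(19, 7, 23)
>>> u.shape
(37, 23)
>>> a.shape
(19, 23, 23, 5)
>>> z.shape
(37, 23)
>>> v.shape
(23, 23, 7, 5)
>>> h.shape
(5, 23, 23, 5)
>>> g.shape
(5, 7)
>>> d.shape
(23, 23, 7, 7)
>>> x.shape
(23, 37)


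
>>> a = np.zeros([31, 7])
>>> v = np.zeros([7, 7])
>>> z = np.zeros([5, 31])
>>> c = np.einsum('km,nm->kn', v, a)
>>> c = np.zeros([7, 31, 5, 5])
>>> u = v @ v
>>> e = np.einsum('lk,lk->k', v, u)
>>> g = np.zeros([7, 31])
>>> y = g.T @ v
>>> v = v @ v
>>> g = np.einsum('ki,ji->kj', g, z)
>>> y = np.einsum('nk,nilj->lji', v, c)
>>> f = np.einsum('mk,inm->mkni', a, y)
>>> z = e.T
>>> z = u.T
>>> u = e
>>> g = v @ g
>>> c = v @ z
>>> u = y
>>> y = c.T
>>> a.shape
(31, 7)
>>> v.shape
(7, 7)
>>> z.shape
(7, 7)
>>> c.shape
(7, 7)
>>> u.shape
(5, 5, 31)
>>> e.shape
(7,)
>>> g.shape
(7, 5)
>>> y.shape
(7, 7)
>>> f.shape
(31, 7, 5, 5)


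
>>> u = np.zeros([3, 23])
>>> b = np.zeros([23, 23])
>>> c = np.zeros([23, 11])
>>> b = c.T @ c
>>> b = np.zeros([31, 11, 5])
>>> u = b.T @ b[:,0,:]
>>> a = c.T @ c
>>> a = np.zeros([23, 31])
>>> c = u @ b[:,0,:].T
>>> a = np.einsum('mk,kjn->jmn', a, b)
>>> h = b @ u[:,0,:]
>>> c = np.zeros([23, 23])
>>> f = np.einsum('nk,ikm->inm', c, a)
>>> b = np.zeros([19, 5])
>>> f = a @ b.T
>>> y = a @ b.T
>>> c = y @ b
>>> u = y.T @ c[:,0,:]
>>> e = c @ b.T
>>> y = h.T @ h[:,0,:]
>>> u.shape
(19, 23, 5)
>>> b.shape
(19, 5)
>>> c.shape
(11, 23, 5)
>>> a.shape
(11, 23, 5)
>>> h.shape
(31, 11, 5)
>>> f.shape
(11, 23, 19)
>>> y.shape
(5, 11, 5)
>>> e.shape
(11, 23, 19)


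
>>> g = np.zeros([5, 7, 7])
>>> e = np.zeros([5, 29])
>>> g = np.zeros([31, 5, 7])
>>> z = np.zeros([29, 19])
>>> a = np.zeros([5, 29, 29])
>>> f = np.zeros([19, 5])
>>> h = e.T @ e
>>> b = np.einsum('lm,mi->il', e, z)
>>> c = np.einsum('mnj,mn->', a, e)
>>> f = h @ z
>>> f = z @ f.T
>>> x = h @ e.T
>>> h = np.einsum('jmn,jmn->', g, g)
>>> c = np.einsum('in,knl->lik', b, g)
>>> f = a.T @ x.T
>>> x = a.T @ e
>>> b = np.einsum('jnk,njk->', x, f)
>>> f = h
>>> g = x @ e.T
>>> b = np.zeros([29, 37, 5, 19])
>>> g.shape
(29, 29, 5)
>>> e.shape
(5, 29)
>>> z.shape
(29, 19)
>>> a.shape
(5, 29, 29)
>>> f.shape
()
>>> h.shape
()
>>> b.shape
(29, 37, 5, 19)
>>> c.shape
(7, 19, 31)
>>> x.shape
(29, 29, 29)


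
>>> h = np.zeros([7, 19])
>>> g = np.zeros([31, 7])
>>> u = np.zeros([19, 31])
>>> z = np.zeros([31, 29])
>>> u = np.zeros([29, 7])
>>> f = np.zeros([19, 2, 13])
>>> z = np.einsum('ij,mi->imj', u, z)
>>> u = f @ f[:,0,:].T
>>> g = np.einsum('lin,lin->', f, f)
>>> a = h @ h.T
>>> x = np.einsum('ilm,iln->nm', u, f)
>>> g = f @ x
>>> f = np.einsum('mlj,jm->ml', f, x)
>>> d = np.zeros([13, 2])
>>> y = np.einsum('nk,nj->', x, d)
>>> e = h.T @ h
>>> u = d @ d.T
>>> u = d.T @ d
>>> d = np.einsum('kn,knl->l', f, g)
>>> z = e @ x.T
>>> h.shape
(7, 19)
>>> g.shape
(19, 2, 19)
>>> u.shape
(2, 2)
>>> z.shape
(19, 13)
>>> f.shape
(19, 2)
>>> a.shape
(7, 7)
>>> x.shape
(13, 19)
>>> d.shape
(19,)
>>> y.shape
()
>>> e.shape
(19, 19)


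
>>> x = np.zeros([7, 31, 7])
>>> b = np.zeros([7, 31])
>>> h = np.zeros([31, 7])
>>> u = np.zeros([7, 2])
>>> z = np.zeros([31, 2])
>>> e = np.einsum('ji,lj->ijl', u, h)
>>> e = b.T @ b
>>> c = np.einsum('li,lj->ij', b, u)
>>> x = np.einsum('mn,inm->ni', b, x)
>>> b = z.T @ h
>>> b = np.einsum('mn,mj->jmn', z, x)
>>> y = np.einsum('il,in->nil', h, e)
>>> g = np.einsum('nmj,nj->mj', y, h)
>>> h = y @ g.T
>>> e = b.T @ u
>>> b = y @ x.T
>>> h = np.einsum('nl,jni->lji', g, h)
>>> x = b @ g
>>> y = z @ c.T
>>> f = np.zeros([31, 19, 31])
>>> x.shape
(31, 31, 7)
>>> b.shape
(31, 31, 31)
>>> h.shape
(7, 31, 31)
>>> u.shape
(7, 2)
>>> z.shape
(31, 2)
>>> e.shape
(2, 31, 2)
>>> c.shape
(31, 2)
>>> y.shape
(31, 31)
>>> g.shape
(31, 7)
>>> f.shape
(31, 19, 31)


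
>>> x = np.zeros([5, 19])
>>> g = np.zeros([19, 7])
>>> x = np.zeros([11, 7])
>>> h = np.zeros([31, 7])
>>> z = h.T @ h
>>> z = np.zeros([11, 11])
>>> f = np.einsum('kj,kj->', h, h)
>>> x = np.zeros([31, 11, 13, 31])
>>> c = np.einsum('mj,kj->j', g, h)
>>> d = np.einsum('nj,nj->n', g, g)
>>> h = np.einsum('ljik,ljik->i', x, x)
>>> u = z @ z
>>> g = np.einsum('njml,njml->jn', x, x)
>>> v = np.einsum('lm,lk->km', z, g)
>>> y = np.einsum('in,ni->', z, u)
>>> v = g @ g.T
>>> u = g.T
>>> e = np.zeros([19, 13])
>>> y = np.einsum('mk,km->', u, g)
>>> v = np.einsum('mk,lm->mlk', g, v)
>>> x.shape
(31, 11, 13, 31)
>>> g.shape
(11, 31)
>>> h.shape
(13,)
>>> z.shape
(11, 11)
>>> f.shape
()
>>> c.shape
(7,)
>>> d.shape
(19,)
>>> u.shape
(31, 11)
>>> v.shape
(11, 11, 31)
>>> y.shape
()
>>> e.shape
(19, 13)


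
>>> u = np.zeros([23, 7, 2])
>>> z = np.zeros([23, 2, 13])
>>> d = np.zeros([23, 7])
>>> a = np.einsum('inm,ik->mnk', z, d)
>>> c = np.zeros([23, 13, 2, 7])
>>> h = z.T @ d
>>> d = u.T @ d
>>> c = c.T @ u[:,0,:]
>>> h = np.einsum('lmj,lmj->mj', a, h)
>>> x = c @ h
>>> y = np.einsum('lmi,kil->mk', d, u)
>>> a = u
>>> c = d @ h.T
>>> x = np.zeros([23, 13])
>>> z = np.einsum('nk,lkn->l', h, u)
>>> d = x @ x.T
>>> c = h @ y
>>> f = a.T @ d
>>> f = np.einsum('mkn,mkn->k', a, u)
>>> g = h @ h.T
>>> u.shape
(23, 7, 2)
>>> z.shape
(23,)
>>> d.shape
(23, 23)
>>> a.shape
(23, 7, 2)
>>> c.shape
(2, 23)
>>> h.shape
(2, 7)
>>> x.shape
(23, 13)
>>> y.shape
(7, 23)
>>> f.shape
(7,)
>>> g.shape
(2, 2)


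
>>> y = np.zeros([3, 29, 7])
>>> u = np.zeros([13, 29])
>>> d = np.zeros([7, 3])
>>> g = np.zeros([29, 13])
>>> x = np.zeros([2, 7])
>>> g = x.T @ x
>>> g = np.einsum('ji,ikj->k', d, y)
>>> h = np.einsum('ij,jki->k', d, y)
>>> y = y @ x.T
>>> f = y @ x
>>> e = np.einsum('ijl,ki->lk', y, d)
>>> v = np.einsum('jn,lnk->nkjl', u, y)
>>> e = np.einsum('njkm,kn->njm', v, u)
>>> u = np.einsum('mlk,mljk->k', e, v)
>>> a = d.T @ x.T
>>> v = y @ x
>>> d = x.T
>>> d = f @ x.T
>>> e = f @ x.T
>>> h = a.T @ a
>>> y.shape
(3, 29, 2)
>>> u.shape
(3,)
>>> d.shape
(3, 29, 2)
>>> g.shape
(29,)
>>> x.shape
(2, 7)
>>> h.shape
(2, 2)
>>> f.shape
(3, 29, 7)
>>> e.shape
(3, 29, 2)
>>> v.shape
(3, 29, 7)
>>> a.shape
(3, 2)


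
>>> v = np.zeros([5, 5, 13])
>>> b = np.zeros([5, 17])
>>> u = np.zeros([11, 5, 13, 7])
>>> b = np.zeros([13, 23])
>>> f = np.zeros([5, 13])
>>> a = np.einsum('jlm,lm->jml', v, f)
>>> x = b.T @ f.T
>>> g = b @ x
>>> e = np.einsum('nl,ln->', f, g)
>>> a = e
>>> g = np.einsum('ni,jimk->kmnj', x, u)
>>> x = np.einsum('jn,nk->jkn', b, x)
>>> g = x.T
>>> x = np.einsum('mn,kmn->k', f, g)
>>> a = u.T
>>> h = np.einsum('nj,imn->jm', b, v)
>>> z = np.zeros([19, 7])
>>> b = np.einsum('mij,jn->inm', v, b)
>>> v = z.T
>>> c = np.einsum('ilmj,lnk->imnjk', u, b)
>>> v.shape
(7, 19)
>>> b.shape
(5, 23, 5)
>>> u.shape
(11, 5, 13, 7)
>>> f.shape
(5, 13)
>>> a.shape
(7, 13, 5, 11)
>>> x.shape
(23,)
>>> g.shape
(23, 5, 13)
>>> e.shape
()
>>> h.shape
(23, 5)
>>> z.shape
(19, 7)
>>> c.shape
(11, 13, 23, 7, 5)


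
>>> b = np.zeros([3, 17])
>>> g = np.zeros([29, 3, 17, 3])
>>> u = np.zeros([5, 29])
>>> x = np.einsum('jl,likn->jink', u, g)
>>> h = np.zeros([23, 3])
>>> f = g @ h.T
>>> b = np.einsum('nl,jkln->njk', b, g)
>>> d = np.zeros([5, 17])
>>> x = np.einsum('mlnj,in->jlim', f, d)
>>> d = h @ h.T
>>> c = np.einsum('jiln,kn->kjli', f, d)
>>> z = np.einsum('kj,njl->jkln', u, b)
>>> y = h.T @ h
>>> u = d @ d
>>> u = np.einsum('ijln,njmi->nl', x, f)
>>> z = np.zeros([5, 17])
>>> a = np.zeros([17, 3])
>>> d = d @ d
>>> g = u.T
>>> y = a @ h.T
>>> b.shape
(3, 29, 3)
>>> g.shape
(5, 29)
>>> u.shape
(29, 5)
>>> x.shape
(23, 3, 5, 29)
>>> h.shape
(23, 3)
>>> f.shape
(29, 3, 17, 23)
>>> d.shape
(23, 23)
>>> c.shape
(23, 29, 17, 3)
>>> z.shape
(5, 17)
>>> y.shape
(17, 23)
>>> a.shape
(17, 3)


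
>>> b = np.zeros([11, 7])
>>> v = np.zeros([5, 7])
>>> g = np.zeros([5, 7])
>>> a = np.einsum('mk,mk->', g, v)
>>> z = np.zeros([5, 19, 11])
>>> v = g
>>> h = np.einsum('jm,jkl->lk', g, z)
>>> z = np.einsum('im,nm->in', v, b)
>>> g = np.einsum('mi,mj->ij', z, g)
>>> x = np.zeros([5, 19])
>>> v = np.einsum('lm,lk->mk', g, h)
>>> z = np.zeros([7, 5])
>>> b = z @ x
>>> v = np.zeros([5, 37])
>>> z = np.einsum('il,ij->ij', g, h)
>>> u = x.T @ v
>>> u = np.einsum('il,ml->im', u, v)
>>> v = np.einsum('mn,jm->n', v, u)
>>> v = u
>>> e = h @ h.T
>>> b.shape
(7, 19)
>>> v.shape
(19, 5)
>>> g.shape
(11, 7)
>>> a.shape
()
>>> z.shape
(11, 19)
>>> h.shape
(11, 19)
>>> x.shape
(5, 19)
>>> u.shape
(19, 5)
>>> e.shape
(11, 11)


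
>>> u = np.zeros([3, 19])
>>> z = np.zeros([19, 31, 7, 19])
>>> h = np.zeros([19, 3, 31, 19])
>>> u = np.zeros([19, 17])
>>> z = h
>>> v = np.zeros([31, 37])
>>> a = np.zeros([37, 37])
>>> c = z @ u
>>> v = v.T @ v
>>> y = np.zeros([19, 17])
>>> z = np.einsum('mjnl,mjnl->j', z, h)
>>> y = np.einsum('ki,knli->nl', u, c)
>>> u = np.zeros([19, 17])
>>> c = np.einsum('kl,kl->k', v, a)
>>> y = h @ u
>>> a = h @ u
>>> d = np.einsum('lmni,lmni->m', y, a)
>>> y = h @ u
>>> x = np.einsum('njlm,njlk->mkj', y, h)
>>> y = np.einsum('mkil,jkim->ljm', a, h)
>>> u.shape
(19, 17)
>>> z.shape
(3,)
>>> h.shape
(19, 3, 31, 19)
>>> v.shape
(37, 37)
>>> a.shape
(19, 3, 31, 17)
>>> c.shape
(37,)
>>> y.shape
(17, 19, 19)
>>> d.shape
(3,)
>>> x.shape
(17, 19, 3)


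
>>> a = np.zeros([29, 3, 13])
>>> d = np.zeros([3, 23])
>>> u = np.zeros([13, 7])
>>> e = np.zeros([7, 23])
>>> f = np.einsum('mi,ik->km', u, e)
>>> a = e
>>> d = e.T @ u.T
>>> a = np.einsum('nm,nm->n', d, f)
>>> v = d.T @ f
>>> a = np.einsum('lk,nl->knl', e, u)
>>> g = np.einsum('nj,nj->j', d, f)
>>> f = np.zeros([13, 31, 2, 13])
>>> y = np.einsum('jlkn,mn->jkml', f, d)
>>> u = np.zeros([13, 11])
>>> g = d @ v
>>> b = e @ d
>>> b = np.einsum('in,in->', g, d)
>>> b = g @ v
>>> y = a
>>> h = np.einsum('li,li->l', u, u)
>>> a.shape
(23, 13, 7)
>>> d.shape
(23, 13)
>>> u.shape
(13, 11)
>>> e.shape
(7, 23)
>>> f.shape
(13, 31, 2, 13)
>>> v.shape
(13, 13)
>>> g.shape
(23, 13)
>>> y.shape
(23, 13, 7)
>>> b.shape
(23, 13)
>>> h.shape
(13,)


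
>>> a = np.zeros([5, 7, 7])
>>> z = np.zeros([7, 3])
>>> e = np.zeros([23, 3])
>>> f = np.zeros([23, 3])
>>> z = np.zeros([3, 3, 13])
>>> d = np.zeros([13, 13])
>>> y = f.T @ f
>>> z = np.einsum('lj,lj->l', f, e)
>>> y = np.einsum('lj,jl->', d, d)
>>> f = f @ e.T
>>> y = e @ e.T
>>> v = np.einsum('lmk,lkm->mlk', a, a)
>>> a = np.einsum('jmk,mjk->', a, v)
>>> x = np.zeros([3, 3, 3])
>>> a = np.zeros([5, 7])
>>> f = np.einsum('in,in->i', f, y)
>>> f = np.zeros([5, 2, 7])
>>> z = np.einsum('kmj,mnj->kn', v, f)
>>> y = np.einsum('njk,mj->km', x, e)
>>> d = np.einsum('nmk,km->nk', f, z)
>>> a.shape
(5, 7)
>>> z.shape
(7, 2)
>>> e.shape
(23, 3)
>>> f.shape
(5, 2, 7)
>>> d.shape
(5, 7)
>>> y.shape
(3, 23)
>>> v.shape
(7, 5, 7)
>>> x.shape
(3, 3, 3)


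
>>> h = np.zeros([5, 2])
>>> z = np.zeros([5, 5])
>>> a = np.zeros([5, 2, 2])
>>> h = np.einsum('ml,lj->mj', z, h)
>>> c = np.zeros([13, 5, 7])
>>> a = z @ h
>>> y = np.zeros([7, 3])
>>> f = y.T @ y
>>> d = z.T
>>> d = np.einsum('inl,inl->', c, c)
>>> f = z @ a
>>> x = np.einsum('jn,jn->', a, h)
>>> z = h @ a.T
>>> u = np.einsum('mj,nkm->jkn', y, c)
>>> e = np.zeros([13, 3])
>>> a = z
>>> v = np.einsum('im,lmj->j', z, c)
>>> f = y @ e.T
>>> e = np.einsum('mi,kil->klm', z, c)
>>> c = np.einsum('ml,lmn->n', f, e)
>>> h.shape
(5, 2)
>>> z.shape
(5, 5)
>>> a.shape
(5, 5)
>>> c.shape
(5,)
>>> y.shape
(7, 3)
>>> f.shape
(7, 13)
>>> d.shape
()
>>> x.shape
()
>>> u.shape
(3, 5, 13)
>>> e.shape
(13, 7, 5)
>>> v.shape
(7,)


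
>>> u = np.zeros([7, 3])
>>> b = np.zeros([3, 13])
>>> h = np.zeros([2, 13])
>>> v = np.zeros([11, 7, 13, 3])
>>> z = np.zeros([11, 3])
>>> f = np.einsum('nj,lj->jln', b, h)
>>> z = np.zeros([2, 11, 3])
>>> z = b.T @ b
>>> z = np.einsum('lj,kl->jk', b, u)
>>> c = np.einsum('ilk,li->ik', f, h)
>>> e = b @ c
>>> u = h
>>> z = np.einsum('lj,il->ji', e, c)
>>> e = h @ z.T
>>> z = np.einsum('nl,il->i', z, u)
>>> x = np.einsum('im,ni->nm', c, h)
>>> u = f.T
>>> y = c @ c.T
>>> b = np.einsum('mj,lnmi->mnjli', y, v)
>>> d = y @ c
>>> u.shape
(3, 2, 13)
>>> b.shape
(13, 7, 13, 11, 3)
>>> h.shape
(2, 13)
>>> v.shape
(11, 7, 13, 3)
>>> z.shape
(2,)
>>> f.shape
(13, 2, 3)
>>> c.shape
(13, 3)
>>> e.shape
(2, 3)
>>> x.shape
(2, 3)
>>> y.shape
(13, 13)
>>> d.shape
(13, 3)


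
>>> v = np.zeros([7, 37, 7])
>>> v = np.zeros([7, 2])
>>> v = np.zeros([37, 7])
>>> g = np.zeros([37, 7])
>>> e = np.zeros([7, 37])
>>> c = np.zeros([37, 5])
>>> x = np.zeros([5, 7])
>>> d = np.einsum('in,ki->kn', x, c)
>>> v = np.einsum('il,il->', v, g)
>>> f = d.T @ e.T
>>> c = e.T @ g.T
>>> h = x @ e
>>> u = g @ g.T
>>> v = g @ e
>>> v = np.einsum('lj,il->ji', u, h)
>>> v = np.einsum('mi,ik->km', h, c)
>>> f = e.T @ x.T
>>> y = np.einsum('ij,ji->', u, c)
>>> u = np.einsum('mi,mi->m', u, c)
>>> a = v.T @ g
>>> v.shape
(37, 5)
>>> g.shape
(37, 7)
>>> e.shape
(7, 37)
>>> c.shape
(37, 37)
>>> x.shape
(5, 7)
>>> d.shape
(37, 7)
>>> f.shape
(37, 5)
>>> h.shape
(5, 37)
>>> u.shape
(37,)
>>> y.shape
()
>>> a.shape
(5, 7)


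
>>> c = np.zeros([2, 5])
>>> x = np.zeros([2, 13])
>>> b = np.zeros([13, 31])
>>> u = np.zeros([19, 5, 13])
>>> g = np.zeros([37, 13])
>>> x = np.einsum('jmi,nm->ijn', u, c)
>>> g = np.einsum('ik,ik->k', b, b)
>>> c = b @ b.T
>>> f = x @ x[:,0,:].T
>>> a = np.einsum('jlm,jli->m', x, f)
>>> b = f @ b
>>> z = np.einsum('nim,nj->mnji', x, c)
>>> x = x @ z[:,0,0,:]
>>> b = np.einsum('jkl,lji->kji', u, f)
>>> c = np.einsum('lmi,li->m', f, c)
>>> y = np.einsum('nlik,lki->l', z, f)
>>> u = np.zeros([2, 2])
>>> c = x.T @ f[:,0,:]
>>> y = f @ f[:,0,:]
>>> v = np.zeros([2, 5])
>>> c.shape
(19, 19, 13)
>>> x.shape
(13, 19, 19)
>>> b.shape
(5, 19, 13)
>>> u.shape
(2, 2)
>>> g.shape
(31,)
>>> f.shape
(13, 19, 13)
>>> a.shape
(2,)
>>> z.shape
(2, 13, 13, 19)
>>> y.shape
(13, 19, 13)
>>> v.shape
(2, 5)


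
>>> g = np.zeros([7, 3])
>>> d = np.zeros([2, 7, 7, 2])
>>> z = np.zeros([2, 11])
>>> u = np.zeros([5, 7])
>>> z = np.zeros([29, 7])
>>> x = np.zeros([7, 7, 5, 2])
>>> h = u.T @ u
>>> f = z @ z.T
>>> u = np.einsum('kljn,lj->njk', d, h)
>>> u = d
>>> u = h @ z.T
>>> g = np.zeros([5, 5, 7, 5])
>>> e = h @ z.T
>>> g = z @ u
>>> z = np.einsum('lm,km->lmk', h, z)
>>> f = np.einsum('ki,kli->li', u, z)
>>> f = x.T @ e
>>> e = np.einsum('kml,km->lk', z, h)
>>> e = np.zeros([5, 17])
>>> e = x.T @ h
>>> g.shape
(29, 29)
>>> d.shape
(2, 7, 7, 2)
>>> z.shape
(7, 7, 29)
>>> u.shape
(7, 29)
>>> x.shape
(7, 7, 5, 2)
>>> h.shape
(7, 7)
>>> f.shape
(2, 5, 7, 29)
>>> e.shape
(2, 5, 7, 7)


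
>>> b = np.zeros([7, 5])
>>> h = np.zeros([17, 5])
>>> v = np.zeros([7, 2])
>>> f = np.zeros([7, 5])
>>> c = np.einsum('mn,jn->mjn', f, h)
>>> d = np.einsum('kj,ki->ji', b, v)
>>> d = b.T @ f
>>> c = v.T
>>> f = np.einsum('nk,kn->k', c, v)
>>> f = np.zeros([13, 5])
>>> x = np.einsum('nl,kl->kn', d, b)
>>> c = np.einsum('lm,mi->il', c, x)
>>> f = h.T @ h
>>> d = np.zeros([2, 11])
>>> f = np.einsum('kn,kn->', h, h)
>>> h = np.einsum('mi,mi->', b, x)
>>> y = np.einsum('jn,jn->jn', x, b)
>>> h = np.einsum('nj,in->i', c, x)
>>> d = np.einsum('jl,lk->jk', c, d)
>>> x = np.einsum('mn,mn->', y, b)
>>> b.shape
(7, 5)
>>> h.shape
(7,)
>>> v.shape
(7, 2)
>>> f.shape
()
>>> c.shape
(5, 2)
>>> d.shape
(5, 11)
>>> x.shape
()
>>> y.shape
(7, 5)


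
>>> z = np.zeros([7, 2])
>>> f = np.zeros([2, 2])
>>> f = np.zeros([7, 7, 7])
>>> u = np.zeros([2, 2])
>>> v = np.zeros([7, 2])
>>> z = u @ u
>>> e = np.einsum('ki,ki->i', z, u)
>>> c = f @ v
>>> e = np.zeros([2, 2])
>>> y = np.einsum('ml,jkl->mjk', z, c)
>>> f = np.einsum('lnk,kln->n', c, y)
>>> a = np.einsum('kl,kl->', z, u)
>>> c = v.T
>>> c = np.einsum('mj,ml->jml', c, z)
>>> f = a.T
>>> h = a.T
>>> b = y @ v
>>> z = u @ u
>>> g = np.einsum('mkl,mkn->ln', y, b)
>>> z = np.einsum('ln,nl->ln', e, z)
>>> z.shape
(2, 2)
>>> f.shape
()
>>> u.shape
(2, 2)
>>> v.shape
(7, 2)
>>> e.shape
(2, 2)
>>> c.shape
(7, 2, 2)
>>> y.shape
(2, 7, 7)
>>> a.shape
()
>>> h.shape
()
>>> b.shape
(2, 7, 2)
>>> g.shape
(7, 2)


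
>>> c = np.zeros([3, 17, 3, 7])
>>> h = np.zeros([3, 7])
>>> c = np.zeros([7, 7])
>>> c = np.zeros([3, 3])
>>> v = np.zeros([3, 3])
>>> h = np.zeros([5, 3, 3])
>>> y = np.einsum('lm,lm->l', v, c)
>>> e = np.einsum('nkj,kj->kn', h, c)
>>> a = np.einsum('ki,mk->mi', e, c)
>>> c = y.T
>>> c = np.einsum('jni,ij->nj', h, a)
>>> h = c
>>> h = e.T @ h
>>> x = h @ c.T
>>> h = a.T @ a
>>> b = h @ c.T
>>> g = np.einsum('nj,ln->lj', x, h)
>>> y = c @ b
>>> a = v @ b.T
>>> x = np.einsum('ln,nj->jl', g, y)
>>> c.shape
(3, 5)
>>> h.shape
(5, 5)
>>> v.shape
(3, 3)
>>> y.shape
(3, 3)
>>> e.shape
(3, 5)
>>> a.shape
(3, 5)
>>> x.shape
(3, 5)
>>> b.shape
(5, 3)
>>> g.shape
(5, 3)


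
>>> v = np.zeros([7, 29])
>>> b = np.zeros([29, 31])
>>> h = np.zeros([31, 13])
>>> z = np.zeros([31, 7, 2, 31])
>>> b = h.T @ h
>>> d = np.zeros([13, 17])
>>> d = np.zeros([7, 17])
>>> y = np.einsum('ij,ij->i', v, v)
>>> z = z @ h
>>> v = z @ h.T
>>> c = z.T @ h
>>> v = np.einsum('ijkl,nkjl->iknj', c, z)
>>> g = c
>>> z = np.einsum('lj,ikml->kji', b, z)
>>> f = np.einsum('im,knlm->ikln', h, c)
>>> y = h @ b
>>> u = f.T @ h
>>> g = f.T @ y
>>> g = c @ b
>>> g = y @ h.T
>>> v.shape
(13, 7, 31, 2)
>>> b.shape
(13, 13)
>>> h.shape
(31, 13)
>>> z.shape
(7, 13, 31)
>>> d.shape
(7, 17)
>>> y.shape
(31, 13)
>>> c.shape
(13, 2, 7, 13)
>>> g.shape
(31, 31)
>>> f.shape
(31, 13, 7, 2)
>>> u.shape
(2, 7, 13, 13)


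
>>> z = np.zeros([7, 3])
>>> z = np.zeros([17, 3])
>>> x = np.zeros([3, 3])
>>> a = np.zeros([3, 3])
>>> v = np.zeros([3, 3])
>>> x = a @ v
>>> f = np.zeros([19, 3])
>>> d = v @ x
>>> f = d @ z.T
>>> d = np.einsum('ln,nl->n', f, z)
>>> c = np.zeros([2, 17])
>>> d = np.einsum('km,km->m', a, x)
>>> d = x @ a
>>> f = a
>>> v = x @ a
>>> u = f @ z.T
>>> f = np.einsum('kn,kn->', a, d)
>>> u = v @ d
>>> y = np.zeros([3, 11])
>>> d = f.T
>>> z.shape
(17, 3)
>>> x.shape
(3, 3)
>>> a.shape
(3, 3)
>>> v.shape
(3, 3)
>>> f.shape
()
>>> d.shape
()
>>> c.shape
(2, 17)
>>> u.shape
(3, 3)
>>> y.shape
(3, 11)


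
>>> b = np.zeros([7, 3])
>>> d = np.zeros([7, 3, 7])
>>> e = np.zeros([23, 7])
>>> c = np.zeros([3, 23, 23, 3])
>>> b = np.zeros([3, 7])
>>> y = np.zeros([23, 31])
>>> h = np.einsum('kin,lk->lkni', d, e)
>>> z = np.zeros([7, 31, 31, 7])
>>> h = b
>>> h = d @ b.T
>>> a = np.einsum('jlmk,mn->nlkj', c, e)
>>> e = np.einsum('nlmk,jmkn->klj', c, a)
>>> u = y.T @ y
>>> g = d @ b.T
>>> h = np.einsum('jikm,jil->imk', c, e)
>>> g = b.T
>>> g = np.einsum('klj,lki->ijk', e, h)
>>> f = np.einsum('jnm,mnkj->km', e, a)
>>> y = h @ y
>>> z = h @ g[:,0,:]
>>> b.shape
(3, 7)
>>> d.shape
(7, 3, 7)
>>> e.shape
(3, 23, 7)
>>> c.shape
(3, 23, 23, 3)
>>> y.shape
(23, 3, 31)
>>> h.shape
(23, 3, 23)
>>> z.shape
(23, 3, 3)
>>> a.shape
(7, 23, 3, 3)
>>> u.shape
(31, 31)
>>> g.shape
(23, 7, 3)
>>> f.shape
(3, 7)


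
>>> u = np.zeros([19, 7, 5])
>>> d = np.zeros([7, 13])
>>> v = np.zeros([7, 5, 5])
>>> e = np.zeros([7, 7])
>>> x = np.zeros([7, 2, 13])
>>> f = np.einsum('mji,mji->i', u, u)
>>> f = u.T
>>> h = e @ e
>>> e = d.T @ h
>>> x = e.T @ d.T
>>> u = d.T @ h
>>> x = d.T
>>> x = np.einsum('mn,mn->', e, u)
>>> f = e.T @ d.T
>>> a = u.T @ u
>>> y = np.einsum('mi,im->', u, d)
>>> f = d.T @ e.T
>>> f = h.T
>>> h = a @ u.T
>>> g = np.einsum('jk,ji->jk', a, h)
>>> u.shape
(13, 7)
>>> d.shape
(7, 13)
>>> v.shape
(7, 5, 5)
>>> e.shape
(13, 7)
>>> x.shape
()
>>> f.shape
(7, 7)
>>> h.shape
(7, 13)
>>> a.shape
(7, 7)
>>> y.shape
()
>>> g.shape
(7, 7)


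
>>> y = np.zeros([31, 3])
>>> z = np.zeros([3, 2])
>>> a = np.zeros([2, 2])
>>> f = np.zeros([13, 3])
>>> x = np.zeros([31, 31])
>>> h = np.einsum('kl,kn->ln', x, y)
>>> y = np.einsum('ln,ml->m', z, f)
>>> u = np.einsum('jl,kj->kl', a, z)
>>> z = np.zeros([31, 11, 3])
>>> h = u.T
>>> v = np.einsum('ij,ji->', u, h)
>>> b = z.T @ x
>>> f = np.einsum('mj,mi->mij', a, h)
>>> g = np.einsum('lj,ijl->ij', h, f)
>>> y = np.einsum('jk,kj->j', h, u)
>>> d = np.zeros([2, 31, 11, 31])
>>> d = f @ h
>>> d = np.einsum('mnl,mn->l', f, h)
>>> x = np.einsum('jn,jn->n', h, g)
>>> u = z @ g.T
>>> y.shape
(2,)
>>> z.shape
(31, 11, 3)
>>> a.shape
(2, 2)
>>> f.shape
(2, 3, 2)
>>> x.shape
(3,)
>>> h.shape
(2, 3)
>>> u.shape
(31, 11, 2)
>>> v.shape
()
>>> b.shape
(3, 11, 31)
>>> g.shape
(2, 3)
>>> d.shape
(2,)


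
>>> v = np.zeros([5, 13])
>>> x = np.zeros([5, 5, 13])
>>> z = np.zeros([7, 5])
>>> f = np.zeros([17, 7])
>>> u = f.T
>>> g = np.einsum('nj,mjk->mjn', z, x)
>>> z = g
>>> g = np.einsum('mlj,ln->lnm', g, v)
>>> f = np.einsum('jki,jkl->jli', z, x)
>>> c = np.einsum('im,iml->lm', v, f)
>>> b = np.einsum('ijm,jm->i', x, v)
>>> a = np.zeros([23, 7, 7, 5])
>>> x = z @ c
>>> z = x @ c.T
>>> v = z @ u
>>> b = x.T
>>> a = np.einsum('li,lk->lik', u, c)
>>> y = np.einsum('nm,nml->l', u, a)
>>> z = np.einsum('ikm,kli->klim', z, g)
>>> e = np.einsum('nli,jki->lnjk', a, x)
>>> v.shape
(5, 5, 17)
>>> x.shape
(5, 5, 13)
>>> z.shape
(5, 13, 5, 7)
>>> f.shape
(5, 13, 7)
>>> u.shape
(7, 17)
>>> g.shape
(5, 13, 5)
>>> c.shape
(7, 13)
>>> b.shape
(13, 5, 5)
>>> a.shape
(7, 17, 13)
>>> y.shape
(13,)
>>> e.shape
(17, 7, 5, 5)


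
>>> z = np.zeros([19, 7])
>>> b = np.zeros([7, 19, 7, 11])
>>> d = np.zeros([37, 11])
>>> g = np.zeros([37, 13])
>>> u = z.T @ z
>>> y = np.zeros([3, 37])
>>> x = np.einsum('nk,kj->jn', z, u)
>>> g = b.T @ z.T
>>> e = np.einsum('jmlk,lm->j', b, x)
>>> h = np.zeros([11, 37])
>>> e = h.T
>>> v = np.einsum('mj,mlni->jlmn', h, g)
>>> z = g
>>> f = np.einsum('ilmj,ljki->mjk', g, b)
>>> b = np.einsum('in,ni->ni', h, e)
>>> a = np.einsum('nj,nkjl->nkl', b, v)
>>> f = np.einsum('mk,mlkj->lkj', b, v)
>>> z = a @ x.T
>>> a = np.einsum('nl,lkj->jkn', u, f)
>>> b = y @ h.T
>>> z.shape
(37, 7, 7)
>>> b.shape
(3, 11)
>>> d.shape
(37, 11)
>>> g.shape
(11, 7, 19, 19)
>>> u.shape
(7, 7)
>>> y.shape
(3, 37)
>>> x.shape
(7, 19)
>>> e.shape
(37, 11)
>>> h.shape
(11, 37)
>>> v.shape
(37, 7, 11, 19)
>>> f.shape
(7, 11, 19)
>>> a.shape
(19, 11, 7)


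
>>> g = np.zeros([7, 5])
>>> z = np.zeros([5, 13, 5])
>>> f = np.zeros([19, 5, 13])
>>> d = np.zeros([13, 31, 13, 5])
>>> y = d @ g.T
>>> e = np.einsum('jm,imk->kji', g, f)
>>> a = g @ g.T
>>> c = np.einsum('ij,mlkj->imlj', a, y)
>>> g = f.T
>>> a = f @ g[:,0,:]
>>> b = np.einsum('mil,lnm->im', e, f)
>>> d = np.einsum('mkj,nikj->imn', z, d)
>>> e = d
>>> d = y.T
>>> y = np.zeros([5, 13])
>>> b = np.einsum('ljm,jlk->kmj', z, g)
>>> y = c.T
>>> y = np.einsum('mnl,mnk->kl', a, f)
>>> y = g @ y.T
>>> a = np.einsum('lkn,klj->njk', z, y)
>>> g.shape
(13, 5, 19)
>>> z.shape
(5, 13, 5)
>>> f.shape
(19, 5, 13)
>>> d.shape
(7, 13, 31, 13)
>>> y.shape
(13, 5, 13)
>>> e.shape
(31, 5, 13)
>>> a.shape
(5, 13, 13)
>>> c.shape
(7, 13, 31, 7)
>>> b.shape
(19, 5, 13)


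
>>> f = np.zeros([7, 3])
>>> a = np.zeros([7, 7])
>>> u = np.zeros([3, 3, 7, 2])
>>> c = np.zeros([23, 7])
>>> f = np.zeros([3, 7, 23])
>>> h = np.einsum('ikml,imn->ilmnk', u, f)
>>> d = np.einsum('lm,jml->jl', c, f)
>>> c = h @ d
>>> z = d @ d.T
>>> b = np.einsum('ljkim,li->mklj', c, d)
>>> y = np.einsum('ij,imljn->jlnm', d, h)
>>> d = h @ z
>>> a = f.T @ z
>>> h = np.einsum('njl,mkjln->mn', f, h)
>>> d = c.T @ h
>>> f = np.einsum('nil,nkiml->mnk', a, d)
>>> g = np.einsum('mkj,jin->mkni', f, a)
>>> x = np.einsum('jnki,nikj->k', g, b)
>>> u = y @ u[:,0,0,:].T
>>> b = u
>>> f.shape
(2, 23, 23)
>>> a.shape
(23, 7, 3)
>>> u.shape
(23, 7, 3, 3)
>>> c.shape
(3, 2, 7, 23, 23)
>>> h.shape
(3, 3)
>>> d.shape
(23, 23, 7, 2, 3)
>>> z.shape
(3, 3)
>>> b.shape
(23, 7, 3, 3)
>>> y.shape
(23, 7, 3, 2)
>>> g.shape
(2, 23, 3, 7)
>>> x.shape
(3,)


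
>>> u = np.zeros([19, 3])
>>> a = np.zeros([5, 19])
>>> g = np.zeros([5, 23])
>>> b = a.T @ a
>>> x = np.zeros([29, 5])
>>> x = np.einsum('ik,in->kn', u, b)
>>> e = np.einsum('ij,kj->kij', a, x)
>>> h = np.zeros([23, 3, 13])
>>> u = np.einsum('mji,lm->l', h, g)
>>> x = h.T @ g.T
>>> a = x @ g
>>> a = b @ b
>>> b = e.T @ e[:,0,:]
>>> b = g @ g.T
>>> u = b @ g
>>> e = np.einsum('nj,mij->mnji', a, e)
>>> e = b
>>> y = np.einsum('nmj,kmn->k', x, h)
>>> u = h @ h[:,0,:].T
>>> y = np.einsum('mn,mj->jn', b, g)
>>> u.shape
(23, 3, 23)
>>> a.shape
(19, 19)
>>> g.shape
(5, 23)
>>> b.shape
(5, 5)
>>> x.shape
(13, 3, 5)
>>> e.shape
(5, 5)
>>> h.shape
(23, 3, 13)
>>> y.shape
(23, 5)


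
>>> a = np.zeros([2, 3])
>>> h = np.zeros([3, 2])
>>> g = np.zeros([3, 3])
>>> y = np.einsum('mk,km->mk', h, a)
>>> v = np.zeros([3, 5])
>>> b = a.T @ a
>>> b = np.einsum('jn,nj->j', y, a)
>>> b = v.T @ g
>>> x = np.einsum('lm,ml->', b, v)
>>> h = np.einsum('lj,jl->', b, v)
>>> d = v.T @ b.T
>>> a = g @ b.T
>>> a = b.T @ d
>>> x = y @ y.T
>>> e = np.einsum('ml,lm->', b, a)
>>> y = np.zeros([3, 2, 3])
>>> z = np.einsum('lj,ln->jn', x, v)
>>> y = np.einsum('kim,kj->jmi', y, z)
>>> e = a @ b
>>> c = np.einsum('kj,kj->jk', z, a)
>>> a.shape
(3, 5)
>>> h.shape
()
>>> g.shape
(3, 3)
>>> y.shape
(5, 3, 2)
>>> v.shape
(3, 5)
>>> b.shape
(5, 3)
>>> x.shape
(3, 3)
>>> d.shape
(5, 5)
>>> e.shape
(3, 3)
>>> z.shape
(3, 5)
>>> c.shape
(5, 3)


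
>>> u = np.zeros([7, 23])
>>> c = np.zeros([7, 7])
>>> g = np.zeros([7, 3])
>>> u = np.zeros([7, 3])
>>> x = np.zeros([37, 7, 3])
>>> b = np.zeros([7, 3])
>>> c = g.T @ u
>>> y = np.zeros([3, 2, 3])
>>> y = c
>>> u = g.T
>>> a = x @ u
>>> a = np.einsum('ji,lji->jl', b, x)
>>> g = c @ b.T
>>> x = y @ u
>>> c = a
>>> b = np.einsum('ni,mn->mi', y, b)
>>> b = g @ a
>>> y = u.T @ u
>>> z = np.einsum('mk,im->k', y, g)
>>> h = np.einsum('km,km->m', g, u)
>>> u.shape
(3, 7)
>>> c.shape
(7, 37)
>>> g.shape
(3, 7)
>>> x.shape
(3, 7)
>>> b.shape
(3, 37)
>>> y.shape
(7, 7)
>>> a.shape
(7, 37)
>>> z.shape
(7,)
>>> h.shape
(7,)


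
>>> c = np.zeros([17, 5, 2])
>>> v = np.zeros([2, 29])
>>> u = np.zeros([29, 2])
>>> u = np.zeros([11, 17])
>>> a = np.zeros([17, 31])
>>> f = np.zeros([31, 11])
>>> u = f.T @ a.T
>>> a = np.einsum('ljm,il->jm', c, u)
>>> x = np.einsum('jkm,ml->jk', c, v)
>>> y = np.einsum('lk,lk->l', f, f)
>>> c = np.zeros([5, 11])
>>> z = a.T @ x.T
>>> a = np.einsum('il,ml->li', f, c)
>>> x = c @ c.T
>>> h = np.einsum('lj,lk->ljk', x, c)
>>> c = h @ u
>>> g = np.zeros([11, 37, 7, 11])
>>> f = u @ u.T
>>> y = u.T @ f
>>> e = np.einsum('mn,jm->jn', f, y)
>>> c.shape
(5, 5, 17)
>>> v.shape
(2, 29)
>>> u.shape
(11, 17)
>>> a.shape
(11, 31)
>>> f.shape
(11, 11)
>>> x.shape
(5, 5)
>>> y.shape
(17, 11)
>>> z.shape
(2, 17)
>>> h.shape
(5, 5, 11)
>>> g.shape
(11, 37, 7, 11)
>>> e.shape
(17, 11)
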